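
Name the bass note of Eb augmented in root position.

In root position the root is lowest. For Eb augmented (Eb–G–B) that is Eb.

Eb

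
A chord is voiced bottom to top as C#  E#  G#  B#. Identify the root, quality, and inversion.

C# major seventh, root position

The distinct note names are C#, E#, G#, B#. Stacked in thirds they read C#–E#–G#–B#, which is a major seventh chord on C#.
The lowest note is C#, the root of the chord, so this is root position (figured bass 7).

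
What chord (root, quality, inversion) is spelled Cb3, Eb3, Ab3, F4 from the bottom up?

The pitch classes Cb, Eb, Ab, F arrange in thirds as F–Ab–Cb–Eb: an F half-diminished seventh chord.
The lowest note is Cb, the fifth of the chord, so this is second inversion (figured bass 4/3).

F half-diminished seventh, second inversion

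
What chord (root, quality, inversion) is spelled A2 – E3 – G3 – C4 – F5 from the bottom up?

F major ninth, first inversion

Reducing to letter names: A, E, G, C, F. These stack in thirds as F–A–C–E–G — an F major ninth chord.
With the third (A) in the bass, the chord is in first inversion.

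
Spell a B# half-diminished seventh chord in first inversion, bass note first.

The chord tones are B#–D#–F#–A#. With the third (D#) lowest for first inversion: D#, F#, A#, B#.

D#, F#, A#, B#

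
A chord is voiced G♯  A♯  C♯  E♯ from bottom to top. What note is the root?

The distinct letter names are G#, A#, C#, E#. Arranged as a stack of thirds they read A#–C#–E#–G#, so A# is the root (an A# minor seventh chord).

A#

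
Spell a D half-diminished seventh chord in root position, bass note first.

D, F, Ab, C

D half-diminished seventh is D–F–Ab–C. Root position puts the root (D) in the bass, with the remaining tones above: D, F, Ab, C.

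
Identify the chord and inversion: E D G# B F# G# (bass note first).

E dominant ninth, root position

The pitch classes E, D, G#, B, F# arrange in thirds as E–G#–B–D–F#: an E dominant ninth chord.
E is the root of E dominant ninth; root in the bass means root position.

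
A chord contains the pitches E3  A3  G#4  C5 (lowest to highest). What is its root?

A

The distinct letter names are E, A, G#, C. Arranged as a stack of thirds they read A–C–E–G#, so A is the root (an A minor-major seventh chord).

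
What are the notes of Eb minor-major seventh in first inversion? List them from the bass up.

Gb, Bb, D, Eb

The chord tones are Eb–Gb–Bb–D. With the third (Gb) lowest for first inversion: Gb, Bb, D, Eb.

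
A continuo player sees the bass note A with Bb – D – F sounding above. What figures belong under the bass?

4/2

The notes A, Bb, D, F stack in thirds as Bb–D–F–A — a Bb major seventh chord. The bass A is the seventh, so this is third inversion: figured 4/2.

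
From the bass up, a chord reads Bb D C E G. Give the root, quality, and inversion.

The pitch classes Bb, D, C, E, G arrange in thirds as C–E–G–Bb–D: a C dominant ninth chord.
With the seventh (Bb) in the bass, the chord is in third inversion.

C dominant ninth, third inversion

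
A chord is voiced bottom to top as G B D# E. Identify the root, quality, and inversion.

Reducing to letter names: G, B, D#, E. These stack in thirds as E–G–B–D# — an E minor-major seventh chord.
The lowest note is G, the third of the chord, so this is first inversion (figured bass 6/5).

E minor-major seventh, first inversion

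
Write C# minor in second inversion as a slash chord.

Second inversion of C# minor has the fifth (G#) in the bass. As a slash chord: C#m/G#.

C#m/G#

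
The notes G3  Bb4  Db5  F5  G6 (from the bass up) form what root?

The distinct letter names are G, Bb, Db, F. Arranged as a stack of thirds they read G–Bb–Db–F, so G is the root (a G half-diminished seventh chord).

G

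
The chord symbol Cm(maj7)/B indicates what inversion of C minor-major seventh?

third inversion

Cm(maj7)/B means C minor-major seventh with B in the bass. B is the seventh of C minor-major seventh (C–Eb–G–B), so this is third inversion.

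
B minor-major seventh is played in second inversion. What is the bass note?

B minor-major seventh is B–D–F#–A#. Second inversion places the fifth in the bass: F#.

F#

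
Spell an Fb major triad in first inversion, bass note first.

Ab, Cb, Fb

The chord tones are Fb–Ab–Cb. With the third (Ab) lowest for first inversion: Ab, Cb, Fb.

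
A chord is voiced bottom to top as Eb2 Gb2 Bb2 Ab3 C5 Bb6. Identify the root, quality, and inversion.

Reducing to letter names: Eb, Gb, Bb, Ab, C. These stack in thirds as Ab–C–Eb–Gb–Bb — an Ab dominant ninth chord.
The lowest note is Eb, the fifth of the chord, so this is second inversion.

Ab dominant ninth, second inversion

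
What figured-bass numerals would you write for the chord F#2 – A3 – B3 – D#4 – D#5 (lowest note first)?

The notes F#, A, B, D# stack in thirds as B–D#–F#–A — a B dominant seventh chord. The bass F# is the fifth, so this is second inversion: figured 4/3.

4/3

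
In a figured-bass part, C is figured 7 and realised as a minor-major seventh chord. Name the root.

C

The figures 7 mean the root of the chord is in the bass. If C is the root of a minor-major seventh chord, the root is C (chord tones C–Eb–G–B).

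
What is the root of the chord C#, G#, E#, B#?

Reordering C#, G#, E#, B# into stacked thirds gives C#–E#–G#–B#; the bottom of that stack, C#, is the root.

C#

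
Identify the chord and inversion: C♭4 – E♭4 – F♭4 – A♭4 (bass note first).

Reducing to letter names: Cb, Eb, Fb, Ab. These stack in thirds as Fb–Ab–Cb–Eb — an Fb major seventh chord.
The lowest note is Cb, the fifth of the chord, so this is second inversion (figured bass 4/3).

Fb major seventh, second inversion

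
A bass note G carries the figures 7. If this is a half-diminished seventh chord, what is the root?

The figures 7 mean the root of the chord is in the bass. If G is the root of a half-diminished seventh chord, the root is G (chord tones G–Bb–Db–F).

G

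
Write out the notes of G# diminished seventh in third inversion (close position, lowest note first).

F, G#, B, D

G# diminished seventh is G#–B–D–F. Third inversion puts the seventh (F) in the bass, with the remaining tones above: F, G#, B, D.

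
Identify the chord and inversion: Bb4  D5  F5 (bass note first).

Bb major, root position

The distinct note names are Bb, D, F. Stacked in thirds they read Bb–D–F, which is a major triad on Bb.
Bb is the root of Bb major; root in the bass means root position (figured bass 5/3).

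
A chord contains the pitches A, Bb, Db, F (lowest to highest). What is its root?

The distinct letter names are A, Bb, Db, F. Arranged as a stack of thirds they read Bb–Db–F–A, so Bb is the root (a Bb minor-major seventh chord).

Bb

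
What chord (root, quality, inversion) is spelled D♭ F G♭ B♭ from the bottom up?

Gb major seventh, second inversion

Reducing to letter names: Db, F, Gb, Bb. These stack in thirds as Gb–Bb–Db–F — a Gb major seventh chord.
With the fifth (Db) in the bass, the chord is in second inversion (figured bass 4/3).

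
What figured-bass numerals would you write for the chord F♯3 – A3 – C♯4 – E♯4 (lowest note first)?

The notes F#, A, C#, E# stack in thirds as F#–A–C#–E# — an F# minor-major seventh chord. The bass F# is the root, so this is root position: figured 7.

7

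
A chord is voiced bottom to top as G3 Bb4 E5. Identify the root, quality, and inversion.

The distinct note names are G, Bb, E. Stacked in thirds they read E–G–Bb, which is a diminished triad on E.
The lowest note is G, the third of the chord, so this is first inversion (figured bass 6).

E diminished, first inversion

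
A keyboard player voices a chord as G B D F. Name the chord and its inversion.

The distinct note names are G, B, D, F. Stacked in thirds they read G–B–D–F, which is a dominant seventh chord on G.
G is the root of G dominant seventh; root in the bass means root position (figured bass 7).

G dominant seventh, root position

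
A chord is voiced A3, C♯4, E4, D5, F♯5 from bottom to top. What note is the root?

Reordering A, C#, E, D, F# into stacked thirds gives D–F#–A–C#–E; the bottom of that stack, D, is the root.

D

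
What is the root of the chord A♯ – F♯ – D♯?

D#

The distinct letter names are A#, F#, D#. Arranged as a stack of thirds they read D#–F#–A#, so D# is the root (a D# minor triad).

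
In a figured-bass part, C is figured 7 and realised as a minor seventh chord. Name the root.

C

The figures 7 mean the root of the chord is in the bass. If C is the root of a minor seventh chord, the root is C (chord tones C–Eb–G–Bb).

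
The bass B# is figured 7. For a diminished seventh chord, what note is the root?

The figures 7 mean the root of the chord is in the bass. If B# is the root of a diminished seventh chord, the root is B# (chord tones B#–D#–F#–A).

B#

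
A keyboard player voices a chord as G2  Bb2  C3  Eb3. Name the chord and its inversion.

Reducing to letter names: G, Bb, C, Eb. These stack in thirds as C–Eb–G–Bb — a C minor seventh chord.
G is the fifth of C minor seventh; fifth in the bass means second inversion (figured bass 4/3).

C minor seventh, second inversion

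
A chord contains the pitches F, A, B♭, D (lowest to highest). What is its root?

Bb

F, A, Bb, D are the tones of a Bb major seventh chord (Bb–D–F–A), making Bb the root.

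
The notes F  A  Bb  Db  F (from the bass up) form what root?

Bb

Reordering F, A, Bb, Db into stacked thirds gives Bb–Db–F–A; the bottom of that stack, Bb, is the root.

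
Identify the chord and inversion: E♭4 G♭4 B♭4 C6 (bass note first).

C half-diminished seventh, first inversion

Reducing to letter names: Eb, Gb, Bb, C. These stack in thirds as C–Eb–Gb–Bb — a C half-diminished seventh chord.
With the third (Eb) in the bass, the chord is in first inversion (figured bass 6/5).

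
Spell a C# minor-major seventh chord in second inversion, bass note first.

The chord tones are C#–E–G#–B#. With the fifth (G#) lowest for second inversion: G#, B#, C#, E.

G#, B#, C#, E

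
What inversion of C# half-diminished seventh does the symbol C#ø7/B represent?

C#ø7/B means C# half-diminished seventh with B in the bass. B is the seventh of C# half-diminished seventh (C#–E–G–B), so this is third inversion.

third inversion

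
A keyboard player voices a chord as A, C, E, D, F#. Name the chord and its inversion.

D dominant ninth, second inversion

The pitch classes A, C, E, D, F# arrange in thirds as D–F#–A–C–E: a D dominant ninth chord.
The lowest note is A, the fifth of the chord, so this is second inversion.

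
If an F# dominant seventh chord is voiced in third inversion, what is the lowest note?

E

In third inversion the seventh is lowest. For F# dominant seventh (F#–A#–C#–E) that is E.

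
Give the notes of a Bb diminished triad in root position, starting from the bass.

Bb diminished is Bb–Db–Fb. Root position puts the root (Bb) in the bass, with the remaining tones above: Bb, Db, Fb.

Bb, Db, Fb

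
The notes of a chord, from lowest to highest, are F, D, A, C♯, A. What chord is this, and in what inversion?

D minor-major seventh, first inversion

The pitch classes F, D, A, C# arrange in thirds as D–F–A–C#: a D minor-major seventh chord.
With the third (F) in the bass, the chord is in first inversion (figured bass 6/5).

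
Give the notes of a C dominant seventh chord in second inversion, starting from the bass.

C dominant seventh is C–E–G–Bb. Second inversion puts the fifth (G) in the bass, with the remaining tones above: G, Bb, C, E.

G, Bb, C, E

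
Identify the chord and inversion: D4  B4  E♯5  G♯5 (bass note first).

Reducing to letter names: D, B, E#, G#. These stack in thirds as E#–G#–B–D — an E# diminished seventh chord.
The lowest note is D, the seventh of the chord, so this is third inversion (figured bass 4/2).

E# diminished seventh, third inversion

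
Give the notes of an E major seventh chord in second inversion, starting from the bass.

E major seventh is E–G#–B–D#. Second inversion puts the fifth (B) in the bass, with the remaining tones above: B, D#, E, G#.

B, D#, E, G#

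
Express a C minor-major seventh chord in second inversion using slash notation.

Second inversion of C minor-major seventh has the fifth (G) in the bass. As a slash chord: Cm(maj7)/G.

Cm(maj7)/G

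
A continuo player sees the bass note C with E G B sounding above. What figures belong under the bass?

7

The notes C, E, G, B stack in thirds as C–E–G–B — a C major seventh chord. The bass C is the root, so this is root position: figured 7.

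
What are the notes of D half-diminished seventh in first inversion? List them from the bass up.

Spelling D half-diminished seventh: D–F–Ab–C. In first inversion the third is bass, giving F, Ab, C, D from the bottom.

F, Ab, C, D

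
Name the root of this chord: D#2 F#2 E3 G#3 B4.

Reordering D#, F#, E, G#, B into stacked thirds gives E–G#–B–D#–F#; the bottom of that stack, E, is the root.

E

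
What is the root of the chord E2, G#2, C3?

The distinct letter names are E, G#, C. Arranged as a stack of thirds they read C–E–G#, so C is the root (a C augmented triad).

C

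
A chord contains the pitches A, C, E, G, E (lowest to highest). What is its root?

A

A, C, E, G are the tones of an A minor seventh chord (A–C–E–G), making A the root.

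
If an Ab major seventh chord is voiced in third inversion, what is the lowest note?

G

In third inversion the seventh is lowest. For Ab major seventh (Ab–C–Eb–G) that is G.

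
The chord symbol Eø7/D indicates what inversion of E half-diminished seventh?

Eø7/D means E half-diminished seventh with D in the bass. D is the seventh of E half-diminished seventh (E–G–Bb–D), so this is third inversion.

third inversion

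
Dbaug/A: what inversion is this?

second inversion

Dbaug/A means Db augmented with A in the bass. A is the fifth of Db augmented (Db–F–A), so this is second inversion.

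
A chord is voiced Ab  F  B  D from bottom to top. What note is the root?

B

Ab, F, B, D are the tones of a B diminished seventh chord (B–D–F–Ab), making B the root.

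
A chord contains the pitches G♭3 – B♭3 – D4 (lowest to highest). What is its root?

Gb

The distinct letter names are Gb, Bb, D. Arranged as a stack of thirds they read Gb–Bb–D, so Gb is the root (a Gb augmented triad).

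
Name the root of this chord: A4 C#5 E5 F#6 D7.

The distinct letter names are A, C#, E, F#, D. Arranged as a stack of thirds they read D–F#–A–C#–E, so D is the root (a D major ninth chord).

D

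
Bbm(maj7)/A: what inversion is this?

third inversion

Bbm(maj7)/A means Bb minor-major seventh with A in the bass. A is the seventh of Bb minor-major seventh (Bb–Db–F–A), so this is third inversion.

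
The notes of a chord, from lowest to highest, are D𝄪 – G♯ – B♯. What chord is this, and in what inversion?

The pitch classes D##, G#, B# arrange in thirds as G#–B#–D##: a G# augmented triad.
With the fifth (D##) in the bass, the chord is in second inversion (figured bass 6/4).

G# augmented, second inversion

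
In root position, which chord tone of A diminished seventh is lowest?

In root position the root is lowest. For A diminished seventh (A–C–Eb–Gb) that is A.

A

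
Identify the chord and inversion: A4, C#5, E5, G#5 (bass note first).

The pitch classes A, C#, E, G# arrange in thirds as A–C#–E–G#: an A major seventh chord.
The lowest note is A, the root of the chord, so this is root position (figured bass 7).

A major seventh, root position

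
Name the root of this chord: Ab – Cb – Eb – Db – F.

Ab, Cb, Eb, Db, F are the tones of a Db dominant ninth chord (Db–F–Ab–Cb–Eb), making Db the root.

Db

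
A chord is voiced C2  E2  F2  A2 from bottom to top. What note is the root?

C, E, F, A are the tones of an F major seventh chord (F–A–C–E), making F the root.

F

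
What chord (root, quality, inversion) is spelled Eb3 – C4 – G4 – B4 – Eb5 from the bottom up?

C minor-major seventh, first inversion

The distinct note names are Eb, C, G, B. Stacked in thirds they read C–Eb–G–B, which is a minor-major seventh chord on C.
The lowest note is Eb, the third of the chord, so this is first inversion (figured bass 6/5).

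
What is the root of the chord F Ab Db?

Db

F, Ab, Db are the tones of a Db major triad (Db–F–Ab), making Db the root.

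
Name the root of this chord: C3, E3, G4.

The distinct letter names are C, E, G. Arranged as a stack of thirds they read C–E–G, so C is the root (a C major triad).

C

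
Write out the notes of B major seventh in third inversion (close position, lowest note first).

Spelling B major seventh: B–D#–F#–A#. In third inversion the seventh is bass, giving A#, B, D#, F# from the bottom.

A#, B, D#, F#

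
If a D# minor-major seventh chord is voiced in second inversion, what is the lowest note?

A#

In second inversion the fifth is lowest. For D# minor-major seventh (D#–F#–A#–C##) that is A#.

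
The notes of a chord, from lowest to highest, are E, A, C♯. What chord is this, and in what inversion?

A major, second inversion

The pitch classes E, A, C# arrange in thirds as A–C#–E: an A major triad.
The lowest note is E, the fifth of the chord, so this is second inversion (figured bass 6/4).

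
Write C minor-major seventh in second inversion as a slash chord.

Cm(maj7)/G

Second inversion of C minor-major seventh has the fifth (G) in the bass. As a slash chord: Cm(maj7)/G.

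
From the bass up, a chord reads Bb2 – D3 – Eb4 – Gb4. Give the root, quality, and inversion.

Eb minor-major seventh, second inversion

The distinct note names are Bb, D, Eb, Gb. Stacked in thirds they read Eb–Gb–Bb–D, which is a minor-major seventh chord on Eb.
With the fifth (Bb) in the bass, the chord is in second inversion (figured bass 4/3).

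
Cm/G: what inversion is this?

second inversion

Cm/G means C minor with G in the bass. G is the fifth of C minor (C–Eb–G), so this is second inversion.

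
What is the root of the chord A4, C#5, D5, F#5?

A, C#, D, F# are the tones of a D major seventh chord (D–F#–A–C#), making D the root.

D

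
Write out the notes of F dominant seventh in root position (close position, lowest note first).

Spelling F dominant seventh: F–A–C–Eb. In root position the root is bass, giving F, A, C, Eb from the bottom.

F, A, C, Eb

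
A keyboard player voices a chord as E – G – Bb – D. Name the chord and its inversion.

E half-diminished seventh, root position

The distinct note names are E, G, Bb, D. Stacked in thirds they read E–G–Bb–D, which is a half-diminished seventh chord on E.
With the root (E) in the bass, the chord is in root position (figured bass 7).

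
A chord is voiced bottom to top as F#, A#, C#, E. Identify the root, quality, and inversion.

Reducing to letter names: F#, A#, C#, E. These stack in thirds as F#–A#–C#–E — an F# dominant seventh chord.
With the root (F#) in the bass, the chord is in root position (figured bass 7).

F# dominant seventh, root position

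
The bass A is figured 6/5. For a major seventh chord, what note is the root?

The figures 6/5 mean the third of the chord is in the bass. If A is the third of a major seventh chord, the root is F (chord tones F–A–C–E).

F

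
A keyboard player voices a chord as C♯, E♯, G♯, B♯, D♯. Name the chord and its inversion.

The distinct note names are C#, E#, G#, B#, D#. Stacked in thirds they read C#–E#–G#–B#–D#, which is a major ninth chord on C#.
With the root (C#) in the bass, the chord is in root position.

C# major ninth, root position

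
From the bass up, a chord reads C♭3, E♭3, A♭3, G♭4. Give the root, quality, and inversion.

The distinct note names are Cb, Eb, Ab, Gb. Stacked in thirds they read Ab–Cb–Eb–Gb, which is a minor seventh chord on Ab.
Cb is the third of Ab minor seventh; third in the bass means first inversion (figured bass 6/5).

Ab minor seventh, first inversion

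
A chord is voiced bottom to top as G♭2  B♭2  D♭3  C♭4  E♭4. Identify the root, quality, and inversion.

Cb major ninth, second inversion

Reducing to letter names: Gb, Bb, Db, Cb, Eb. These stack in thirds as Cb–Eb–Gb–Bb–Db — a Cb major ninth chord.
The lowest note is Gb, the fifth of the chord, so this is second inversion.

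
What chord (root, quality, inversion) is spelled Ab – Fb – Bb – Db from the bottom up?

Bb half-diminished seventh, third inversion

The pitch classes Ab, Fb, Bb, Db arrange in thirds as Bb–Db–Fb–Ab: a Bb half-diminished seventh chord.
The lowest note is Ab, the seventh of the chord, so this is third inversion (figured bass 4/2).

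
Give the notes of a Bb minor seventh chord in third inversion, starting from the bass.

The chord tones are Bb–Db–F–Ab. With the seventh (Ab) lowest for third inversion: Ab, Bb, Db, F.

Ab, Bb, Db, F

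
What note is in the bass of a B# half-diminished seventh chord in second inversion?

F#

The fifth of B# half-diminished seventh (B#–D#–F#–A#) is F#; that is the bass in second inversion.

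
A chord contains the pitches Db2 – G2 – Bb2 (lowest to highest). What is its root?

G

Reordering Db, G, Bb into stacked thirds gives G–Bb–Db; the bottom of that stack, G, is the root.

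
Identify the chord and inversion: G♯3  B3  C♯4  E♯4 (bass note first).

Reducing to letter names: G#, B, C#, E#. These stack in thirds as C#–E#–G#–B — a C# dominant seventh chord.
With the fifth (G#) in the bass, the chord is in second inversion (figured bass 4/3).

C# dominant seventh, second inversion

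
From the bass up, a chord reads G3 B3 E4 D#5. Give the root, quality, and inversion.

The distinct note names are G, B, E, D#. Stacked in thirds they read E–G–B–D#, which is a minor-major seventh chord on E.
G is the third of E minor-major seventh; third in the bass means first inversion (figured bass 6/5).

E minor-major seventh, first inversion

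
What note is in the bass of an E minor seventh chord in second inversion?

B

E minor seventh is E–G–B–D. Second inversion places the fifth in the bass: B.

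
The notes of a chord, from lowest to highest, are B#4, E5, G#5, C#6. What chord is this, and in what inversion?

C# minor-major seventh, third inversion

Reducing to letter names: B#, E, G#, C#. These stack in thirds as C#–E–G#–B# — a C# minor-major seventh chord.
The lowest note is B#, the seventh of the chord, so this is third inversion (figured bass 4/2).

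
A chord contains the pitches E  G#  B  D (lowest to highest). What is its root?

E

Reordering E, G#, B, D into stacked thirds gives E–G#–B–D; the bottom of that stack, E, is the root.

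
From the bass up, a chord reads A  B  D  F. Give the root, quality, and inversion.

B half-diminished seventh, third inversion

The distinct note names are A, B, D, F. Stacked in thirds they read B–D–F–A, which is a half-diminished seventh chord on B.
With the seventh (A) in the bass, the chord is in third inversion (figured bass 4/2).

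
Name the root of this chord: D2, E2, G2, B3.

Reordering D, E, G, B into stacked thirds gives E–G–B–D; the bottom of that stack, E, is the root.

E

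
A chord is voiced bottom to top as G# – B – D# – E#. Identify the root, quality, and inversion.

The distinct note names are G#, B, D#, E#. Stacked in thirds they read E#–G#–B–D#, which is a half-diminished seventh chord on E#.
The lowest note is G#, the third of the chord, so this is first inversion (figured bass 6/5).

E# half-diminished seventh, first inversion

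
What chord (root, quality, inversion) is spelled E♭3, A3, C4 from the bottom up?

Reducing to letter names: Eb, A, C. These stack in thirds as A–C–Eb — an A diminished triad.
With the fifth (Eb) in the bass, the chord is in second inversion (figured bass 6/4).

A diminished, second inversion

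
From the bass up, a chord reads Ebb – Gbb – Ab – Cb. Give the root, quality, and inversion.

Ab diminished seventh, second inversion

The distinct note names are Ebb, Gbb, Ab, Cb. Stacked in thirds they read Ab–Cb–Ebb–Gbb, which is a diminished seventh chord on Ab.
The lowest note is Ebb, the fifth of the chord, so this is second inversion (figured bass 4/3).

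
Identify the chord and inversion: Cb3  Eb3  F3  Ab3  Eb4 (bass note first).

The distinct note names are Cb, Eb, F, Ab. Stacked in thirds they read F–Ab–Cb–Eb, which is a half-diminished seventh chord on F.
The lowest note is Cb, the fifth of the chord, so this is second inversion (figured bass 4/3).

F half-diminished seventh, second inversion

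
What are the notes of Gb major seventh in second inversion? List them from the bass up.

The chord tones are Gb–Bb–Db–F. With the fifth (Db) lowest for second inversion: Db, F, Gb, Bb.

Db, F, Gb, Bb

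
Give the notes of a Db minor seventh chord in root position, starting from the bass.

Db minor seventh is Db–Fb–Ab–Cb. Root position puts the root (Db) in the bass, with the remaining tones above: Db, Fb, Ab, Cb.

Db, Fb, Ab, Cb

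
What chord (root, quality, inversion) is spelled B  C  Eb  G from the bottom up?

C minor-major seventh, third inversion

The distinct note names are B, C, Eb, G. Stacked in thirds they read C–Eb–G–B, which is a minor-major seventh chord on C.
The lowest note is B, the seventh of the chord, so this is third inversion (figured bass 4/2).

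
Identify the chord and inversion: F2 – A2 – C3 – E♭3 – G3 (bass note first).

Reducing to letter names: F, A, C, Eb, G. These stack in thirds as F–A–C–Eb–G — an F dominant ninth chord.
The lowest note is F, the root of the chord, so this is root position.

F dominant ninth, root position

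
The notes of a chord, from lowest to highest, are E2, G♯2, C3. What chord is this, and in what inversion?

Reducing to letter names: E, G#, C. These stack in thirds as C–E–G# — a C augmented triad.
E is the third of C augmented; third in the bass means first inversion (figured bass 6).

C augmented, first inversion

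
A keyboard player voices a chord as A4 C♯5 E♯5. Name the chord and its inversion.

Reducing to letter names: A, C#, E#. These stack in thirds as A–C#–E# — an A augmented triad.
With the root (A) in the bass, the chord is in root position (figured bass 5/3).

A augmented, root position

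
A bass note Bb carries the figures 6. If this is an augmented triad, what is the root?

Gb

The figures 6 mean the third of the chord is in the bass. If Bb is the third of an augmented triad, the root is Gb (chord tones Gb–Bb–D).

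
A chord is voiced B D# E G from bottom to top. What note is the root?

E

The distinct letter names are B, D#, E, G. Arranged as a stack of thirds they read E–G–B–D#, so E is the root (an E minor-major seventh chord).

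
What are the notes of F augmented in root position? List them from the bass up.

The chord tones are F–A–C#. With the root (F) lowest for root position: F, A, C#.

F, A, C#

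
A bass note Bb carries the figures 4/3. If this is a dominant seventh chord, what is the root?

The figures 4/3 mean the fifth of the chord is in the bass. If Bb is the fifth of a dominant seventh chord, the root is Eb (chord tones Eb–G–Bb–Db).

Eb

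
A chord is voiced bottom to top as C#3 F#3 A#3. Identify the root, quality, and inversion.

The pitch classes C#, F#, A# arrange in thirds as F#–A#–C#: an F# major triad.
C# is the fifth of F# major; fifth in the bass means second inversion (figured bass 6/4).

F# major, second inversion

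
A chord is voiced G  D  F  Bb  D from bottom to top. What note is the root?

G

The distinct letter names are G, D, F, Bb. Arranged as a stack of thirds they read G–Bb–D–F, so G is the root (a G minor seventh chord).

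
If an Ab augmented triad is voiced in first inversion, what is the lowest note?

Ab augmented is Ab–C–E. First inversion places the third in the bass: C.

C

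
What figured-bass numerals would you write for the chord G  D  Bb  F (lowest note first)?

The notes G, D, Bb, F stack in thirds as G–Bb–D–F — a G minor seventh chord. The bass G is the root, so this is root position: figured 7.

7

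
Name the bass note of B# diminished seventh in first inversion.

D#

B# diminished seventh is B#–D#–F#–A. First inversion places the third in the bass: D#.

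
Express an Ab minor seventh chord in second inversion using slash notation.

Abm7/Eb

Second inversion of Ab minor seventh has the fifth (Eb) in the bass. As a slash chord: Abm7/Eb.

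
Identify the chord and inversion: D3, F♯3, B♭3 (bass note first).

Bb augmented, first inversion

The pitch classes D, F#, Bb arrange in thirds as Bb–D–F#: a Bb augmented triad.
D is the third of Bb augmented; third in the bass means first inversion (figured bass 6).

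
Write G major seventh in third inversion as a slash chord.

Gmaj7/F#

Third inversion of G major seventh has the seventh (F#) in the bass. As a slash chord: Gmaj7/F#.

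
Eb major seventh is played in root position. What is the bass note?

Eb

In root position the root is lowest. For Eb major seventh (Eb–G–Bb–D) that is Eb.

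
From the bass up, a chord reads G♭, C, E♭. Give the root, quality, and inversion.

C diminished, second inversion

Reducing to letter names: Gb, C, Eb. These stack in thirds as C–Eb–Gb — a C diminished triad.
Gb is the fifth of C diminished; fifth in the bass means second inversion (figured bass 6/4).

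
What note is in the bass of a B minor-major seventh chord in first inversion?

B minor-major seventh is B–D–F#–A#. First inversion places the third in the bass: D.

D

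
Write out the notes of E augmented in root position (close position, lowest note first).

E, G#, B#

The chord tones are E–G#–B#. With the root (E) lowest for root position: E, G#, B#.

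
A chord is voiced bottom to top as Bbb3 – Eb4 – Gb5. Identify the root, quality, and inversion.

Eb diminished, second inversion

The distinct note names are Bbb, Eb, Gb. Stacked in thirds they read Eb–Gb–Bbb, which is a diminished triad on Eb.
Bbb is the fifth of Eb diminished; fifth in the bass means second inversion (figured bass 6/4).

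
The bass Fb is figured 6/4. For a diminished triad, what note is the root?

Bb

The figures 6/4 mean the fifth of the chord is in the bass. If Fb is the fifth of a diminished triad, the root is Bb (chord tones Bb–Db–Fb).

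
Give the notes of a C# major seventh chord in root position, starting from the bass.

The chord tones are C#–E#–G#–B#. With the root (C#) lowest for root position: C#, E#, G#, B#.

C#, E#, G#, B#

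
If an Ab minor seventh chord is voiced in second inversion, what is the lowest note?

In second inversion the fifth is lowest. For Ab minor seventh (Ab–Cb–Eb–Gb) that is Eb.

Eb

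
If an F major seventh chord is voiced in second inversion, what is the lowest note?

C

In second inversion the fifth is lowest. For F major seventh (F–A–C–E) that is C.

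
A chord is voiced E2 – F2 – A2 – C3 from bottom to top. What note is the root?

F

E, F, A, C are the tones of an F major seventh chord (F–A–C–E), making F the root.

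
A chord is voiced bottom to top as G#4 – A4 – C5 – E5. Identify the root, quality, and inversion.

The pitch classes G#, A, C, E arrange in thirds as A–C–E–G#: an A minor-major seventh chord.
With the seventh (G#) in the bass, the chord is in third inversion (figured bass 4/2).

A minor-major seventh, third inversion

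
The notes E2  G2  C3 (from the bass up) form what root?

Reordering E, G, C into stacked thirds gives C–E–G; the bottom of that stack, C, is the root.

C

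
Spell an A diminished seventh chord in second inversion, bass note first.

Eb, Gb, A, C

Spelling A diminished seventh: A–C–Eb–Gb. In second inversion the fifth is bass, giving Eb, Gb, A, C from the bottom.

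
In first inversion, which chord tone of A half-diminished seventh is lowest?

A half-diminished seventh is A–C–Eb–G. First inversion places the third in the bass: C.

C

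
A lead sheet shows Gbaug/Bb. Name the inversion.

Gbaug/Bb means Gb augmented with Bb in the bass. Bb is the third of Gb augmented (Gb–Bb–D), so this is first inversion.

first inversion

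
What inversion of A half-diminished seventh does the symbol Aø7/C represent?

first inversion

Aø7/C means A half-diminished seventh with C in the bass. C is the third of A half-diminished seventh (A–C–Eb–G), so this is first inversion.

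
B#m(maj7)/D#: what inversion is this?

first inversion

B#m(maj7)/D# means B# minor-major seventh with D# in the bass. D# is the third of B# minor-major seventh (B#–D#–F##–A##), so this is first inversion.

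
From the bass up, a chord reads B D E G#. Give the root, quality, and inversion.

The pitch classes B, D, E, G# arrange in thirds as E–G#–B–D: an E dominant seventh chord.
B is the fifth of E dominant seventh; fifth in the bass means second inversion (figured bass 4/3).

E dominant seventh, second inversion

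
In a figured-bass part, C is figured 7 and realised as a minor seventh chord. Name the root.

C

The figures 7 mean the root of the chord is in the bass. If C is the root of a minor seventh chord, the root is C (chord tones C–Eb–G–Bb).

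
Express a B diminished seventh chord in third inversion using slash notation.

Third inversion of B diminished seventh has the seventh (Ab) in the bass. As a slash chord: Bdim7/Ab.

Bdim7/Ab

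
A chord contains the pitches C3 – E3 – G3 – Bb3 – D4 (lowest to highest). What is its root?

C

The distinct letter names are C, E, G, Bb, D. Arranged as a stack of thirds they read C–E–G–Bb–D, so C is the root (a C dominant ninth chord).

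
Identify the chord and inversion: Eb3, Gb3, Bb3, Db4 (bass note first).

The distinct note names are Eb, Gb, Bb, Db. Stacked in thirds they read Eb–Gb–Bb–Db, which is a minor seventh chord on Eb.
Eb is the root of Eb minor seventh; root in the bass means root position (figured bass 7).

Eb minor seventh, root position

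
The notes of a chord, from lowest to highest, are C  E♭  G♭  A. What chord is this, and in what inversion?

A diminished seventh, first inversion

Reducing to letter names: C, Eb, Gb, A. These stack in thirds as A–C–Eb–Gb — an A diminished seventh chord.
With the third (C) in the bass, the chord is in first inversion (figured bass 6/5).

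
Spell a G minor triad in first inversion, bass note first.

The chord tones are G–Bb–D. With the third (Bb) lowest for first inversion: Bb, D, G.

Bb, D, G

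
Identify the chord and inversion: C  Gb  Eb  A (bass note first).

A diminished seventh, first inversion

The pitch classes C, Gb, Eb, A arrange in thirds as A–C–Eb–Gb: an A diminished seventh chord.
C is the third of A diminished seventh; third in the bass means first inversion (figured bass 6/5).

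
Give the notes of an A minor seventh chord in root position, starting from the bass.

Spelling A minor seventh: A–C–E–G. In root position the root is bass, giving A, C, E, G from the bottom.

A, C, E, G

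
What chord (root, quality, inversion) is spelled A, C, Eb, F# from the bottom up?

Reducing to letter names: A, C, Eb, F#. These stack in thirds as F#–A–C–Eb — an F# diminished seventh chord.
With the third (A) in the bass, the chord is in first inversion (figured bass 6/5).

F# diminished seventh, first inversion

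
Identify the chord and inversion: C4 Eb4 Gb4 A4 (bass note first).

The distinct note names are C, Eb, Gb, A. Stacked in thirds they read A–C–Eb–Gb, which is a diminished seventh chord on A.
The lowest note is C, the third of the chord, so this is first inversion (figured bass 6/5).

A diminished seventh, first inversion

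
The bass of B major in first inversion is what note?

D#

The third of B major (B–D#–F#) is D#; that is the bass in first inversion.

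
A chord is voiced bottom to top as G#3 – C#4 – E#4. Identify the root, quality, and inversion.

The pitch classes G#, C#, E# arrange in thirds as C#–E#–G#: a C# major triad.
G# is the fifth of C# major; fifth in the bass means second inversion (figured bass 6/4).

C# major, second inversion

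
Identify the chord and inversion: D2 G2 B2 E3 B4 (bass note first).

The distinct note names are D, G, B, E. Stacked in thirds they read E–G–B–D, which is a minor seventh chord on E.
D is the seventh of E minor seventh; seventh in the bass means third inversion (figured bass 4/2).

E minor seventh, third inversion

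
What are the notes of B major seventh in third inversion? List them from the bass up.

A#, B, D#, F#

Spelling B major seventh: B–D#–F#–A#. In third inversion the seventh is bass, giving A#, B, D#, F# from the bottom.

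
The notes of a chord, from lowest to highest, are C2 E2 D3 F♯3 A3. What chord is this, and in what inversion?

D dominant ninth, third inversion

The distinct note names are C, E, D, F#, A. Stacked in thirds they read D–F#–A–C–E, which is a dominant ninth chord on D.
C is the seventh of D dominant ninth; seventh in the bass means third inversion.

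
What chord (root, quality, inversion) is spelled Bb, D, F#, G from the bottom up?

The pitch classes Bb, D, F#, G arrange in thirds as G–Bb–D–F#: a G minor-major seventh chord.
With the third (Bb) in the bass, the chord is in first inversion (figured bass 6/5).

G minor-major seventh, first inversion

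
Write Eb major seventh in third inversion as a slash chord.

Third inversion of Eb major seventh has the seventh (D) in the bass. As a slash chord: Ebmaj7/D.

Ebmaj7/D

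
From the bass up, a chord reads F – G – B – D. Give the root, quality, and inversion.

Reducing to letter names: F, G, B, D. These stack in thirds as G–B–D–F — a G dominant seventh chord.
With the seventh (F) in the bass, the chord is in third inversion (figured bass 4/2).

G dominant seventh, third inversion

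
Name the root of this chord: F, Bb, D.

Bb

F, Bb, D are the tones of a Bb major triad (Bb–D–F), making Bb the root.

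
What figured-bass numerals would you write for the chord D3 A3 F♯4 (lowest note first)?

The notes D, A, F# stack in thirds as D–F#–A — a D major triad. The bass D is the root, so this is root position: figured 5/3.

5/3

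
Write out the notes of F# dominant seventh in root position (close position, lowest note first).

F# dominant seventh is F#–A#–C#–E. Root position puts the root (F#) in the bass, with the remaining tones above: F#, A#, C#, E.

F#, A#, C#, E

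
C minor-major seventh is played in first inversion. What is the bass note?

Eb

In first inversion the third is lowest. For C minor-major seventh (C–Eb–G–B) that is Eb.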